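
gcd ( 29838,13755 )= 3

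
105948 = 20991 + 84957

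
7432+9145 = 16577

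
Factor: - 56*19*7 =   -  2^3*7^2*19^1  =  - 7448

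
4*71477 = 285908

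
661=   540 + 121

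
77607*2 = 155214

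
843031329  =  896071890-53040561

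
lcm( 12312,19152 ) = 172368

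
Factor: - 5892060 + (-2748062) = -8640122 = -2^1*4320061^1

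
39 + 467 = 506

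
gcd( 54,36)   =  18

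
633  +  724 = 1357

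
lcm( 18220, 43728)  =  218640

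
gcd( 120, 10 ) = 10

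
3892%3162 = 730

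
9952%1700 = 1452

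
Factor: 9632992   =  2^5*67^1*4493^1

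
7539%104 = 51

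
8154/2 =4077 =4077.00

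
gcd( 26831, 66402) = 7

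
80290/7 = 11470=11470.00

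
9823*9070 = 89094610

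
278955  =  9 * 30995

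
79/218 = 79/218 = 0.36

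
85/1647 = 85/1647 = 0.05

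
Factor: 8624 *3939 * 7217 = 2^4 * 3^1 * 7^3 * 11^1*13^1 * 101^1 * 1031^1 = 245161028112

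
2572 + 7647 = 10219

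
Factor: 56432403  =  3^3*2090089^1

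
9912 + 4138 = 14050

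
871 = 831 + 40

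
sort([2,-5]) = [  -  5 , 2 ] 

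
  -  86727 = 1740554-1827281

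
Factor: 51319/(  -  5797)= - 11^( - 1)*17^( - 1 )*19^1*31^( - 1)*37^1*73^1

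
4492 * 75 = 336900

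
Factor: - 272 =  - 2^4*17^1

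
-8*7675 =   -  61400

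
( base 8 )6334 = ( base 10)3292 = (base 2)110011011100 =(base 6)23124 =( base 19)925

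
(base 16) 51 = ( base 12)69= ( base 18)49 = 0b1010001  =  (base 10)81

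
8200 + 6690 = 14890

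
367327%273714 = 93613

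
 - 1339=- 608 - 731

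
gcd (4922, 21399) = 1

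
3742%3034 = 708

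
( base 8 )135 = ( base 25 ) 3i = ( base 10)93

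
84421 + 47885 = 132306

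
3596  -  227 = 3369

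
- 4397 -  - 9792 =5395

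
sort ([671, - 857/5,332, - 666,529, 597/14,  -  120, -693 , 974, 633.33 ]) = [ - 693, - 666,- 857/5, - 120, 597/14, 332, 529, 633.33,671, 974] 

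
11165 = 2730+8435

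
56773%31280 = 25493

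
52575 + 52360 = 104935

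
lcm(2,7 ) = 14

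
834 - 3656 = -2822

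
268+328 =596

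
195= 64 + 131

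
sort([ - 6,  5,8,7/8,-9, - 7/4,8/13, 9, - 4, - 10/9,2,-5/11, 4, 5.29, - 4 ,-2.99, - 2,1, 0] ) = [-9  , - 6, - 4, - 4,- 2.99, - 2,-7/4,  -  10/9, - 5/11, 0,8/13, 7/8,1, 2,4, 5,5.29 , 8,9] 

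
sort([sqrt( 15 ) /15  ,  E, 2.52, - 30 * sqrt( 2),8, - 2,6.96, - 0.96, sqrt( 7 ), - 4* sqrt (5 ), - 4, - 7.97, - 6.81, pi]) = [ - 30 *sqrt(2),  -  4*sqrt( 5 ),  -  7.97 ,-6.81,-4, - 2, - 0.96 , sqrt ( 15 )/15, 2.52,  sqrt( 7),E,pi, 6.96, 8 ] 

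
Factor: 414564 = 2^2*3^1 *179^1*193^1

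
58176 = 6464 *9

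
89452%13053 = 11134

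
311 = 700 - 389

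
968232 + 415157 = 1383389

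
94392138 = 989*95442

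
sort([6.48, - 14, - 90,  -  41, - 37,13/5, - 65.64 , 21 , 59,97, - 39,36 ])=[  -  90, - 65.64,-41,-39, - 37, - 14, 13/5, 6.48,21, 36,59, 97] 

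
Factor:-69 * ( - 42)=2^1 *3^2 *7^1*23^1 = 2898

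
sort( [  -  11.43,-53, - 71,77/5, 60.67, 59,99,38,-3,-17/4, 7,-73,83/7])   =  [-73,-71, - 53, - 11.43,  -  17/4 ,-3, 7, 83/7, 77/5,38,59 , 60.67,99 ]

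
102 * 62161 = 6340422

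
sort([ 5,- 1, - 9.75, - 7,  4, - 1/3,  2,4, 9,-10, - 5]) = [- 10, - 9.75 , - 7,  -  5,-1, - 1/3,2,4,  4,5, 9]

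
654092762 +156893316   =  810986078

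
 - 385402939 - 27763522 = - 413166461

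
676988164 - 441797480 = 235190684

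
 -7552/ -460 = 1888/115 = 16.42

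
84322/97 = 84322/97 = 869.30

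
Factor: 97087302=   2^1*3^3*13^1*19^1*29^1*251^1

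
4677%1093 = 305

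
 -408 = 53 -461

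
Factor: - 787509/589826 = - 2^ ( - 1 )*3^3*41^( - 1 )*7193^( - 1 ) * 29167^1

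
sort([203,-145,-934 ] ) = [-934, - 145,203 ]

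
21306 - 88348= - 67042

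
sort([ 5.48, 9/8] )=[9/8 , 5.48] 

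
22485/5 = 4497 = 4497.00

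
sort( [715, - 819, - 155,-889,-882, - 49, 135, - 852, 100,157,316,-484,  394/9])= [ - 889, - 882, - 852, - 819, - 484,-155, - 49, 394/9,100,135,157,316,715]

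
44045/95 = 8809/19 = 463.63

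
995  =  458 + 537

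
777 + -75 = 702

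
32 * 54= 1728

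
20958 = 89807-68849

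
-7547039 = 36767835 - 44314874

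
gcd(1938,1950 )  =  6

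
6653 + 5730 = 12383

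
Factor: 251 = 251^1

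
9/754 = 9/754 = 0.01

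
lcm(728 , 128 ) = 11648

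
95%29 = 8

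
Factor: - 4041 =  - 3^2 * 449^1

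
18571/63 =294 +7/9=294.78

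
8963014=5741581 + 3221433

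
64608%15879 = 1092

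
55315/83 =55315/83=666.45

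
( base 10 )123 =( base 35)3I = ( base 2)1111011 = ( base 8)173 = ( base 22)5D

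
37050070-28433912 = 8616158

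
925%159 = 130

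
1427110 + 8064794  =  9491904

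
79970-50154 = 29816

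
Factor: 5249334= 2^1*3^1*874889^1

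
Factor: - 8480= - 2^5*5^1*53^1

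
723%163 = 71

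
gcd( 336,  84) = 84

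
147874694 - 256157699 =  - 108283005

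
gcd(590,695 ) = 5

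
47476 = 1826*26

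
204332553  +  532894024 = 737226577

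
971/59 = 971/59 = 16.46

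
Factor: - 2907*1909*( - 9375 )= 3^3*5^5 * 17^1*19^1*23^1 * 83^1 = 52026215625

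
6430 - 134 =6296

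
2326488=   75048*31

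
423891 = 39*10869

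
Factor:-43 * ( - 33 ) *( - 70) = -2^1*3^1*5^1*7^1 * 11^1*43^1 = -99330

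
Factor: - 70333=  - 61^1*1153^1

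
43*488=20984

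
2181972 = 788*2769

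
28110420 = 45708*615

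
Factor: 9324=2^2*3^2 * 7^1*  37^1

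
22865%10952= 961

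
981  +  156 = 1137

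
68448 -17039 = 51409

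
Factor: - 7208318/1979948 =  - 3604159/989974 = - 2^( - 1 )*13^1*53^1*5231^1*494987^ ( - 1 )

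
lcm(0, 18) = 0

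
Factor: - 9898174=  - 2^1*11^1*13^1*53^1*653^1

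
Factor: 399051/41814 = 439/46 = 2^(-1)*23^( - 1 )*439^1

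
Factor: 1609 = 1609^1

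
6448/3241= 1+3207/3241 = 1.99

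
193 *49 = 9457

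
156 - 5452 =-5296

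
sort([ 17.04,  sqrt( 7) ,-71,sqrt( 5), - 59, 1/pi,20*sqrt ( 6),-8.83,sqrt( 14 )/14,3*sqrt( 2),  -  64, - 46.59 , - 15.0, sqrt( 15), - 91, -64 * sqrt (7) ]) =[ - 64 * sqrt(7), - 91, - 71,  -  64, - 59, - 46.59, - 15.0,-8.83,sqrt( 14) /14, 1/pi,sqrt(5),  sqrt(7),sqrt( 15),3*sqrt( 2), 17.04, 20*sqrt ( 6 ) ] 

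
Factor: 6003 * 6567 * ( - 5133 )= - 202351591233=-  3^4*11^1 *23^1*29^2*59^1*199^1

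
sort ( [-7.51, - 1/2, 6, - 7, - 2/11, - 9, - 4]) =[ - 9, - 7.51 , - 7, - 4, - 1/2, - 2/11,6]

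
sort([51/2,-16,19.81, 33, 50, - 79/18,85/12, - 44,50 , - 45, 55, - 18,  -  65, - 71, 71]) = [ - 71, - 65,-45,-44  , - 18 ,-16, - 79/18, 85/12 , 19.81 , 51/2, 33, 50, 50,55,71] 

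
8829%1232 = 205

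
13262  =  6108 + 7154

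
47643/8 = 47643/8 =5955.38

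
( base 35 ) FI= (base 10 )543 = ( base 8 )1037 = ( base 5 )4133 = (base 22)12f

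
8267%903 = 140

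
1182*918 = 1085076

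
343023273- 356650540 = -13627267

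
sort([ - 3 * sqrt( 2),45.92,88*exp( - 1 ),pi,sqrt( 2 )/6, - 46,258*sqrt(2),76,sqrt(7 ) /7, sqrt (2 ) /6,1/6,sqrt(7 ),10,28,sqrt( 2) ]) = [  -  46, - 3 * sqrt(2), 1/6,sqrt( 2)/6, sqrt ( 2 )/6 , sqrt( 7 ) /7,sqrt( 2 ), sqrt(7), pi, 10,28 , 88*exp( - 1),45.92, 76  ,  258 * sqrt( 2)]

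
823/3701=823/3701  =  0.22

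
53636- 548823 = - 495187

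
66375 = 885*75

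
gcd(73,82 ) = 1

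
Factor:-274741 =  - 41^1*6701^1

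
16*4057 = 64912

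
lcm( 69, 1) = 69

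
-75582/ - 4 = 18895 + 1/2 = 18895.50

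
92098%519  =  235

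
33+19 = 52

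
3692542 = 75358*49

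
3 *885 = 2655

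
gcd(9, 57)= 3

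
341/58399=31/5309 = 0.01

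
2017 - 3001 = -984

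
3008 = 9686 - 6678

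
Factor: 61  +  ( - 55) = 2^1*3^1 = 6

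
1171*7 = 8197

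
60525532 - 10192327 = 50333205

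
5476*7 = 38332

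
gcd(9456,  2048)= 16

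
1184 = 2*592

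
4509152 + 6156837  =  10665989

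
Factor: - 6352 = - 2^4*397^1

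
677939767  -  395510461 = 282429306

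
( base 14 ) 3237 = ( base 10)8673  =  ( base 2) 10000111100001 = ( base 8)20741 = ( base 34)7H3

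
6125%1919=368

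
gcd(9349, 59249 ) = 1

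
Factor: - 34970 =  - 2^1*5^1*13^1*269^1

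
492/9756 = 41/813=0.05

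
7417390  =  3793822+3623568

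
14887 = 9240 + 5647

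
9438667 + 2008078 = 11446745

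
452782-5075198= -4622416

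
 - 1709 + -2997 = - 4706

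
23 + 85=108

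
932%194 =156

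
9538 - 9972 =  - 434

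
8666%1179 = 413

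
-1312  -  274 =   -  1586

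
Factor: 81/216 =3/8 = 2^(-3 )*3^1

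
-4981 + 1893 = -3088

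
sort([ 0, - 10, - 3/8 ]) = [ - 10, - 3/8,0] 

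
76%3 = 1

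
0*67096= 0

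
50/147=50/147 = 0.34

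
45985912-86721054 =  - 40735142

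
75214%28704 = 17806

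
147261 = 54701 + 92560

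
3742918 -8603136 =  -4860218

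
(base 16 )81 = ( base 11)108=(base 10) 129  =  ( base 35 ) 3O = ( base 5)1004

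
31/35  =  31/35= 0.89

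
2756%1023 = 710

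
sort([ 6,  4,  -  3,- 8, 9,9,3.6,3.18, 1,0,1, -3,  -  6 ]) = [ - 8, - 6, - 3,-3, 0,  1,1,3.18,3.6,4, 6,9, 9]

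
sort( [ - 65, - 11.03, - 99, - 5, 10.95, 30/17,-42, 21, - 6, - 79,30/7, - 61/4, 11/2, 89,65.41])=[ - 99, - 79, - 65, - 42, - 61/4, -11.03, - 6,-5,30/17, 30/7,11/2, 10.95, 21,65.41,  89]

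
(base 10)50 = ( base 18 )2E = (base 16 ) 32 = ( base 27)1n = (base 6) 122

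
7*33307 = 233149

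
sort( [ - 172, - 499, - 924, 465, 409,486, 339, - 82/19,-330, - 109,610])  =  [-924,-499,-330 ,-172 , - 109,-82/19,339, 409,465 , 486, 610]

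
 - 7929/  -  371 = 7929/371 = 21.37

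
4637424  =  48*96613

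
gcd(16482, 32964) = 16482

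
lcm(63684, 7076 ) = 63684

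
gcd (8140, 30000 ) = 20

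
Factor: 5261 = 5261^1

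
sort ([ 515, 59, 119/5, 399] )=[119/5,59,399,515] 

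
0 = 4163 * 0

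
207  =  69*3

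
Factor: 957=3^1*11^1*29^1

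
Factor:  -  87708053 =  - 87708053^1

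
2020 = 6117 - 4097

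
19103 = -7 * ( - 2729)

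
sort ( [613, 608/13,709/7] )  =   [608/13, 709/7,613]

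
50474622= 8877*5686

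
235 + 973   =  1208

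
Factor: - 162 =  - 2^1 * 3^4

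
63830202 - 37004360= 26825842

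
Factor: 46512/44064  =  2^(  -  1)* 3^( - 2) * 19^1 = 19/18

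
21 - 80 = - 59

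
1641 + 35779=37420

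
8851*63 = 557613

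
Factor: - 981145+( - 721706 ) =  - 3^1 * 23^2  *29^1*37^1   =  - 1702851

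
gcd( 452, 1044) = 4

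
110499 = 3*36833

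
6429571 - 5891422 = 538149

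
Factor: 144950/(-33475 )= - 2^1 * 103^( - 1)*223^1 = - 446/103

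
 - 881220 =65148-946368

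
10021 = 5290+4731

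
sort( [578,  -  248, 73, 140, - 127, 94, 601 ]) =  [ -248,-127, 73, 94, 140, 578,  601]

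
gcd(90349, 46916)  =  1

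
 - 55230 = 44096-99326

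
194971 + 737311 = 932282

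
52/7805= 52/7805 =0.01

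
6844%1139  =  10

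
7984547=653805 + 7330742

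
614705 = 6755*91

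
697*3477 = 2423469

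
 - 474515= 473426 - 947941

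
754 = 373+381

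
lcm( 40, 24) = 120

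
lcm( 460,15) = 1380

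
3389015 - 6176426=-2787411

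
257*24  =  6168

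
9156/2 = 4578 = 4578.00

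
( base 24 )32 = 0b1001010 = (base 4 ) 1022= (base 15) 4E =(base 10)74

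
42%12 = 6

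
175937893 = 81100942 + 94836951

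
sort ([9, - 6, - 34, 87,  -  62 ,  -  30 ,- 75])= [ - 75, - 62, - 34,-30,-6,  9, 87 ] 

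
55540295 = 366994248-311453953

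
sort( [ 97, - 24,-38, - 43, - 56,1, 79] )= [ - 56, - 43, - 38,  -  24,1, 79, 97]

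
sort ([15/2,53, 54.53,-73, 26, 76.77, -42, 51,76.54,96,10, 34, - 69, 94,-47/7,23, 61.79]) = [ - 73,-69, - 42, - 47/7, 15/2, 10, 23,26,34, 51,53,54.53, 61.79, 76.54,76.77,94,96]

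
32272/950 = 33 + 461/475 = 33.97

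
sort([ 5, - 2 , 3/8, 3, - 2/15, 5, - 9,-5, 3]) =[-9, - 5,  -  2,-2/15,  3/8,  3,3,5, 5]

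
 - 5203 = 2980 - 8183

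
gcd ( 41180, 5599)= 1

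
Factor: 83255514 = 2^1 *3^1*13875919^1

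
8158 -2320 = 5838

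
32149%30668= 1481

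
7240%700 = 240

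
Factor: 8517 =3^1*17^1*167^1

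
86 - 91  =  -5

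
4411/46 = 95 + 41/46 = 95.89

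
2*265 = 530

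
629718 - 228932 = 400786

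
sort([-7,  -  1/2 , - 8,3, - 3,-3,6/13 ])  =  [ - 8, - 7,-3,-3, - 1/2,6/13, 3]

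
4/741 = 4/741 = 0.01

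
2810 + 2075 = 4885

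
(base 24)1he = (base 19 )2ea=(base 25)1EN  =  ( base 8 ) 1746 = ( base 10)998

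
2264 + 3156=5420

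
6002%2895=212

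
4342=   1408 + 2934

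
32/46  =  16/23=0.70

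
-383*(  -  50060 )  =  19172980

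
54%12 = 6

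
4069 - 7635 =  - 3566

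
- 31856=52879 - 84735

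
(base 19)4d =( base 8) 131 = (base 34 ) 2l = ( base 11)81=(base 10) 89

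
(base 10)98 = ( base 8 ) 142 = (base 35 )2s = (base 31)35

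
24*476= 11424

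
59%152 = 59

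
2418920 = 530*4564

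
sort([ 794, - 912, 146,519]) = [ - 912,  146,519, 794]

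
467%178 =111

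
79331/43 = 79331/43 = 1844.91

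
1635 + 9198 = 10833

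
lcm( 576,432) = 1728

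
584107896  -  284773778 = 299334118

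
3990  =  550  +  3440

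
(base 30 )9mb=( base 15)28EB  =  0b10001001000011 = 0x2243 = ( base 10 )8771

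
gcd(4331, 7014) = 1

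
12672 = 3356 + 9316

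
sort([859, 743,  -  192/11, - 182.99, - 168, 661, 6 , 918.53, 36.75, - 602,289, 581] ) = [ - 602, - 182.99 , - 168, - 192/11,6,36.75,289,581,  661,743, 859,918.53]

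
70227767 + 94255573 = 164483340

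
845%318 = 209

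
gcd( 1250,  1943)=1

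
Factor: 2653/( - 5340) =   -  2^( - 2)*3^(  -  1)*5^ (-1 )*  7^1*89^ (-1)*379^1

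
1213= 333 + 880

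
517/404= 1 + 113/404= 1.28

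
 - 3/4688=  - 3/4688 = - 0.00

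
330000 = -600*( - 550 ) 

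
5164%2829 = 2335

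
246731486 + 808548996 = 1055280482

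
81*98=7938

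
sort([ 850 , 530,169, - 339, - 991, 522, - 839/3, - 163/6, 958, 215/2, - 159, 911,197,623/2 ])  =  [  -  991,  -  339 ,  -  839/3, - 159, - 163/6, 215/2, 169,197, 623/2,522, 530 , 850, 911, 958 ] 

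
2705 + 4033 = 6738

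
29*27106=786074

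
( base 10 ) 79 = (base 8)117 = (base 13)61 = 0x4F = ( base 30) 2j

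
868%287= 7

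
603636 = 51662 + 551974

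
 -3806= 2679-6485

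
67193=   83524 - 16331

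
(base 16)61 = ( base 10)97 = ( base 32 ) 31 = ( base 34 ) 2T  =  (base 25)3m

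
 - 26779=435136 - 461915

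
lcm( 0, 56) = 0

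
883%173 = 18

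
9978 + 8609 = 18587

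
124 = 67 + 57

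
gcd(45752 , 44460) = 76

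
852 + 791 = 1643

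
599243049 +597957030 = 1197200079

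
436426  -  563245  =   - 126819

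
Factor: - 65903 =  - 59^1*1117^1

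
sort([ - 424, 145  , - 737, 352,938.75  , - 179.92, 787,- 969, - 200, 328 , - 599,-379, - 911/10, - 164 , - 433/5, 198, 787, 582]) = [ - 969, - 737, - 599, - 424,- 379, - 200, - 179.92, - 164, - 911/10,-433/5, 145 , 198,328 , 352,582,787, 787,938.75]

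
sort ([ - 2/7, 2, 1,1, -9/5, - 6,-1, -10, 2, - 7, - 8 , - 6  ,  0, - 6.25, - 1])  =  [ -10, - 8, - 7, - 6.25,  -  6, - 6, - 9/5, -1,-1,-2/7, 0,1, 1 , 2 , 2]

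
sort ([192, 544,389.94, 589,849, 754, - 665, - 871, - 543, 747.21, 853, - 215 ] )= [ - 871, - 665, - 543, - 215, 192, 389.94, 544, 589,  747.21, 754, 849, 853] 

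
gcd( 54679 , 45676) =1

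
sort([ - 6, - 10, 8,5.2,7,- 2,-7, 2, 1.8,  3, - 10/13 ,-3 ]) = [ - 10,-7,  -  6, - 3,  -  2, - 10/13, 1.8, 2,3,5.2, 7,8 ] 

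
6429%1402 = 821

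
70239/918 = 23413/306 = 76.51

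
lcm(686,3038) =21266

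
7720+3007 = 10727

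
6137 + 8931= 15068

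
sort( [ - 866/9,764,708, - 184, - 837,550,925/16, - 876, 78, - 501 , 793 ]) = [ - 876,-837, - 501, - 184, - 866/9,925/16 , 78 , 550,708,  764,793 ]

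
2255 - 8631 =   -  6376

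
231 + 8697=8928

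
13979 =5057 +8922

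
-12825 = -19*675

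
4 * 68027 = 272108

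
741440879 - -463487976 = 1204928855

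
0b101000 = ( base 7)55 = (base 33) 17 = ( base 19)22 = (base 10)40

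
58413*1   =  58413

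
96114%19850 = 16714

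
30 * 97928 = 2937840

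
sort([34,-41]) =[-41, 34 ] 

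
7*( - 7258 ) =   -  50806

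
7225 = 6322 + 903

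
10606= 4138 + 6468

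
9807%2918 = 1053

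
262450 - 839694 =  - 577244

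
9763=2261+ 7502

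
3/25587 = 1/8529 = 0.00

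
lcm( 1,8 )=8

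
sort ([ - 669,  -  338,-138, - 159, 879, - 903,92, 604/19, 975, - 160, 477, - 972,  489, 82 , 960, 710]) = [- 972, - 903,-669, - 338, - 160 , - 159  ,  -  138, 604/19,82, 92, 477, 489, 710, 879, 960, 975]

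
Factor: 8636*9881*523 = 44628801268=2^2*17^1*41^1* 127^1*241^1*523^1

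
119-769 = -650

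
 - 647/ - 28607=647/28607 = 0.02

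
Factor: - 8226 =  - 2^1*3^2* 457^1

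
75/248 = 75/248 = 0.30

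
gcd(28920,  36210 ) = 30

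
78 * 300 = 23400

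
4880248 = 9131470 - 4251222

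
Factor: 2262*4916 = 11119992 = 2^3 * 3^1*13^1*29^1 * 1229^1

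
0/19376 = 0 = 0.00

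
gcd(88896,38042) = 2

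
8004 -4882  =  3122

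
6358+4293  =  10651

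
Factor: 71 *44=2^2*11^1*71^1 = 3124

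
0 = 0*30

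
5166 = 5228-62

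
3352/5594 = 1676/2797=0.60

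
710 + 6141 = 6851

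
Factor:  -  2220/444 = - 5 = - 5^1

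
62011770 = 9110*6807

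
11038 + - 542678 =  - 531640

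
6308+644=6952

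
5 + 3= 8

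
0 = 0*227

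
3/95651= 3/95651 = 0.00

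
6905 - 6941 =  - 36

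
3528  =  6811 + -3283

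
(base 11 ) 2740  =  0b110111100001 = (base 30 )3SD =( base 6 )24241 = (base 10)3553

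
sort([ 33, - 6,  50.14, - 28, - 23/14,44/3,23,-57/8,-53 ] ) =[ - 53, - 28, - 57/8,-6,-23/14,44/3  ,  23,33,50.14]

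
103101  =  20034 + 83067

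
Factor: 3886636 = 2^2* 13^1 *41^1  *  1823^1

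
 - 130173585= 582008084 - 712181669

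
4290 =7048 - 2758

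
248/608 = 31/76 = 0.41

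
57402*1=57402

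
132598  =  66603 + 65995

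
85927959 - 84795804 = 1132155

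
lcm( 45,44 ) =1980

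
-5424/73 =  - 75 + 51/73 = - 74.30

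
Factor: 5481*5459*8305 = 248492069595= 3^3*5^1*7^1*11^1*29^1*53^1*103^1*151^1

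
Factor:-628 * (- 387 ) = 2^2*3^2 * 43^1*157^1 = 243036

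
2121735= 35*60621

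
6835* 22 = 150370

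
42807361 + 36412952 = 79220313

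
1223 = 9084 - 7861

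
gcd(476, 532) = 28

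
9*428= 3852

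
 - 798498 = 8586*( - 93)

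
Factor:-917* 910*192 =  - 2^7*3^1*5^1  *  7^2*13^1 *131^1 = -160218240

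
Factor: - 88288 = - 2^5*31^1*89^1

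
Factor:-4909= - 4909^1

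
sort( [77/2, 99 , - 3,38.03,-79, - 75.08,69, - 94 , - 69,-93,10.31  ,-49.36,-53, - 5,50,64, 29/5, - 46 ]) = [ - 94, - 93,-79 ,-75.08 ,-69, - 53,-49.36,  -  46, - 5,-3,29/5, 10.31, 38.03, 77/2,50, 64,69,  99 ]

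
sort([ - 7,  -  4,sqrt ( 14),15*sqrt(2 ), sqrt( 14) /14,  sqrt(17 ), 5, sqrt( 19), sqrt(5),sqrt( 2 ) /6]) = [ -7 , - 4  ,  sqrt ( 2)/6, sqrt(14 ) /14,  sqrt (5), sqrt( 14 ), sqrt( 17), sqrt(19), 5, 15* sqrt( 2 ) ] 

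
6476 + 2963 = 9439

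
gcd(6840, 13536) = 72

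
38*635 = 24130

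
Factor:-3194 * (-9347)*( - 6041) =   -  2^1 * 7^1*13^1*719^1 * 863^1 * 1597^1 = -180349935038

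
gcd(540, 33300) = 180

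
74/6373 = 74/6373 = 0.01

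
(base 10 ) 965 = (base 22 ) 1lj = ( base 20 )285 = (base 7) 2546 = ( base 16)3c5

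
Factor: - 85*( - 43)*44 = 160820 = 2^2 * 5^1*11^1*17^1*43^1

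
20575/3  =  6858+1/3= 6858.33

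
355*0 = 0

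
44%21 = 2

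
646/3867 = 646/3867 = 0.17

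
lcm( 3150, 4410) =22050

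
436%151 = 134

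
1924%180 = 124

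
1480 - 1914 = -434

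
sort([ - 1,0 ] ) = [-1,0 ]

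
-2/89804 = -1/44902 = -0.00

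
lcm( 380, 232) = 22040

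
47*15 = 705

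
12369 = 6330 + 6039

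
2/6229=2/6229 = 0.00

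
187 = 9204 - 9017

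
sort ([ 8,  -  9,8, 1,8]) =[  -  9,1, 8, 8,8 ]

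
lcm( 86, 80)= 3440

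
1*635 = 635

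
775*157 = 121675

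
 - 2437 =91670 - 94107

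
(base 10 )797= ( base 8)1435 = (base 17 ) 2CF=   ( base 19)23i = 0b1100011101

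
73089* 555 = 40564395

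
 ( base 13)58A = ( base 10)959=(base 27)18E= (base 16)3BF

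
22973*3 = 68919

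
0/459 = 0 =0.00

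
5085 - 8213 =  - 3128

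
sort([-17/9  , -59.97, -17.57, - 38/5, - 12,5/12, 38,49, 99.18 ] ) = [ - 59.97,- 17.57,- 12, - 38/5, - 17/9, 5/12 , 38, 49,99.18 ]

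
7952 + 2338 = 10290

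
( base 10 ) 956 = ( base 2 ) 1110111100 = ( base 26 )1ak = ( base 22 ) 1LA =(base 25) 1D6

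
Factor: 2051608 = 2^3*13^1*19727^1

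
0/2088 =0=0.00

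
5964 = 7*852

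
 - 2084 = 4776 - 6860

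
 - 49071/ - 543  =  90+67/181 = 90.37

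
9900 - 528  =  9372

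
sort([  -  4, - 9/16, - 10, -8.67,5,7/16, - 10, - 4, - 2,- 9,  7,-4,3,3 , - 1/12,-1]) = [-10, -10,  -  9, - 8.67,-4, - 4,-4, - 2, - 1, - 9/16,-1/12, 7/16,3, 3,5,7 ] 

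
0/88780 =0 =0.00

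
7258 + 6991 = 14249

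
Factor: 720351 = 3^2*80039^1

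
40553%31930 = 8623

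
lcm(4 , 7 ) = 28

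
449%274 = 175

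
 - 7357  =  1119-8476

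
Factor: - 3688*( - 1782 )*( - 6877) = -45195754032 =- 2^4* 3^4*11^1*13^1*23^2*461^1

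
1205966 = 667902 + 538064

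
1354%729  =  625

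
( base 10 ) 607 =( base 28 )lj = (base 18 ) 1FD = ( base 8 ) 1137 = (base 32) iv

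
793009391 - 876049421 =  - 83040030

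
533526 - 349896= 183630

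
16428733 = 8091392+8337341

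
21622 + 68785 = 90407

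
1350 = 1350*1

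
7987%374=133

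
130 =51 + 79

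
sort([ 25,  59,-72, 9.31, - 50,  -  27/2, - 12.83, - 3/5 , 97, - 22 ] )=[ - 72, - 50, - 22, - 27/2,-12.83, - 3/5 , 9.31,25,59, 97]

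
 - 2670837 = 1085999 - 3756836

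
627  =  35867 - 35240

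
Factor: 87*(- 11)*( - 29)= 3^1*11^1 * 29^2 = 27753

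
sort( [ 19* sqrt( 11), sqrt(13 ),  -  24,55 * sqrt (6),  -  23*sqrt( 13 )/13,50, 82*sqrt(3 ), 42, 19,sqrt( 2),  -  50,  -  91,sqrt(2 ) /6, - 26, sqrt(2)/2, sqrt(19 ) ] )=[-91, - 50 ,-26, - 24, - 23*sqrt( 13)/13 , sqrt( 2)/6,sqrt(2 )/2,sqrt( 2 ),sqrt( 13 ),  sqrt( 19),19,  42, 50, 19*sqrt(11 ), 55*sqrt(6 ) , 82 * sqrt(  3 )] 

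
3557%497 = 78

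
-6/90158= - 3/45079 = - 0.00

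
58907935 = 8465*6959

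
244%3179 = 244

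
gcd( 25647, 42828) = 249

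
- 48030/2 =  - 24015 = - 24015.00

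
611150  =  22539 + 588611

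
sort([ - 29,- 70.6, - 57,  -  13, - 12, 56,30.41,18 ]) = [ - 70.6, - 57 ,-29, - 13, - 12,18, 30.41,56 ]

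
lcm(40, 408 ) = 2040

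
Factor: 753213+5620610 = 29^1 * 219787^1 =6373823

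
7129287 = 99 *72013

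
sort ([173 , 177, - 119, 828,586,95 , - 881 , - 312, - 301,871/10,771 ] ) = [ - 881, - 312, - 301, - 119, 871/10,95, 173,177 , 586, 771,828]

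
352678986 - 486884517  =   - 134205531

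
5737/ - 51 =- 5737/51 = -112.49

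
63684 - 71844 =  -8160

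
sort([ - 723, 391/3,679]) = [ - 723,391/3, 679] 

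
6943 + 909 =7852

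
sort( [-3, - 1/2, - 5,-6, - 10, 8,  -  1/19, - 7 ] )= [ - 10, - 7, - 6, - 5, - 3, - 1/2, - 1/19, 8 ] 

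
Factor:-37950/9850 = -759/197 = - 3^1 * 11^1*23^1 * 197^(-1 )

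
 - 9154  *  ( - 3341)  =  30583514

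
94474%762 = 748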